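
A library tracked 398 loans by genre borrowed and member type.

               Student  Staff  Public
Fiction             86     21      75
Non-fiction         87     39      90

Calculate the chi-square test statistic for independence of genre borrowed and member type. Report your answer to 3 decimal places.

Row totals: 182, 216. Column totals: 173, 60, 165. Grand total N = 398.
Expected counts (row total × column total / N):
  Fiction, Student: 182×173/398 = 79.1106
  Fiction, Staff: 182×60/398 = 27.4372
  Fiction, Public: 182×165/398 = 75.4523
  Non-fiction, Student: 216×173/398 = 93.8894
  Non-fiction, Staff: 216×60/398 = 32.5628
  Non-fiction, Public: 216×165/398 = 89.5477
Contributions (O − E)²/E:
  (86 − 79.1106)²/79.1106 = 0.6000
  (21 − 27.4372)²/27.4372 = 1.5103
  (75 − 75.4523)²/75.4523 = 0.0027
  (87 − 93.8894)²/93.8894 = 0.5055
  (39 − 32.5628)²/32.5628 = 1.2725
  (90 − 89.5477)²/89.5477 = 0.0023
χ² = 0.6000 + 1.5103 + 0.0027 + 0.5055 + 1.2725 + 0.0023 = 3.893

3.893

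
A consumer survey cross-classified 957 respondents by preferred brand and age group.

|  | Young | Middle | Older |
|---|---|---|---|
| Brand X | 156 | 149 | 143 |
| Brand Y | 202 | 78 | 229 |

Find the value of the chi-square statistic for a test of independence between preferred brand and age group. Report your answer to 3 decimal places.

44.291

Row totals: 448, 509. Column totals: 358, 227, 372. Grand total N = 957.
Expected counts (row total × column total / N):
  Brand X, Young: 448×358/957 = 167.5904
  Brand X, Middle: 448×227/957 = 106.2654
  Brand X, Older: 448×372/957 = 174.1442
  Brand Y, Young: 509×358/957 = 190.4096
  Brand Y, Middle: 509×227/957 = 120.7346
  Brand Y, Older: 509×372/957 = 197.8558
Contributions (O − E)²/E:
  (156 − 167.5904)²/167.5904 = 0.8016
  (149 − 106.2654)²/106.2654 = 17.1857
  (143 − 174.1442)²/174.1442 = 5.5699
  (202 − 190.4096)²/190.4096 = 0.7055
  (78 − 120.7346)²/120.7346 = 15.1261
  (229 − 197.8558)²/197.8558 = 4.9024
χ² = 0.8016 + 17.1857 + 5.5699 + 0.7055 + 15.1261 + 4.9024 = 44.291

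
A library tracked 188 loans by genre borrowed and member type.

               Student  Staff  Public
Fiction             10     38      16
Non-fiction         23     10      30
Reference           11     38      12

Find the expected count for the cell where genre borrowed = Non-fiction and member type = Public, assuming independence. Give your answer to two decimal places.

Row total (Non-fiction) = 63; column total (Public) = 58; grand total N = 188.
Expected count = (row total × column total) / N = 63 × 58 / 188 = 19.44.

19.44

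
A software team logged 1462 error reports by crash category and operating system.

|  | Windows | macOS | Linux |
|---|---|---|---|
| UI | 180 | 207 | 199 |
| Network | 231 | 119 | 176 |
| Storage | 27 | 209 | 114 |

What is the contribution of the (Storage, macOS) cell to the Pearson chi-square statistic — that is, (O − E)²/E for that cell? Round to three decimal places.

51.128

Row total (Storage) = 350; column total (macOS) = 535; N = 1462.
Expected count E = 350 × 535 / 1462 = 128.0780.
Contribution = (O − E)²/E = (209 − 128.0780)² / 128.0780 = 51.128.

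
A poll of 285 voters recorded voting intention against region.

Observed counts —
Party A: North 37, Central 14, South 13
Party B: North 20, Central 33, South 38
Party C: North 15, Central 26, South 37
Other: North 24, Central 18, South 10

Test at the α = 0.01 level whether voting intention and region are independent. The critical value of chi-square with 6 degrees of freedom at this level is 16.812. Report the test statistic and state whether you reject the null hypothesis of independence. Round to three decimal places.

Row totals: 64, 91, 78, 52. Column totals: 96, 91, 98. Grand total N = 285.
Expected counts (row total × column total / N):
  Party A, North: 64×96/285 = 21.5579
  Party A, Central: 64×91/285 = 20.4351
  Party A, South: 64×98/285 = 22.0070
  Party B, North: 91×96/285 = 30.6526
  Party B, Central: 91×91/285 = 29.0561
  Party B, South: 91×98/285 = 31.2912
  Party C, North: 78×96/285 = 26.2737
  Party C, Central: 78×91/285 = 24.9053
  Party C, South: 78×98/285 = 26.8211
  Other, North: 52×96/285 = 17.5158
  Other, Central: 52×91/285 = 16.6035
  Other, South: 52×98/285 = 17.8807
Contributions (O − E)²/E:
  (37 − 21.5579)²/21.5579 = 11.0613
  (14 − 20.4351)²/20.4351 = 2.0264
  (13 − 22.0070)²/22.0070 = 3.6864
  (20 − 30.6526)²/30.6526 = 3.7021
  (33 − 29.0561)²/29.0561 = 0.5353
  (38 − 31.2912)²/31.2912 = 1.4384
  (15 − 26.2737)²/26.2737 = 4.8374
  (26 − 24.9053)²/24.9053 = 0.0481
  (37 − 26.8211)²/26.8211 = 3.8630
  (24 − 17.5158)²/17.5158 = 2.4004
  (18 − 16.6035)²/16.6035 = 0.1175
  (10 − 17.8807)²/17.8807 = 3.4733
χ² = 11.0613 + 2.0264 + 3.6864 + 3.7021 + 0.5353 + 1.4384 + 4.8374 + 0.0481 + 3.8630 + 2.4004 + 0.1175 + 3.4733 = 37.190
df = (4−1)(3−1) = 6. Since 37.190 > 16.812, reject the null hypothesis of independence at α = 0.01.

37.190; reject H₀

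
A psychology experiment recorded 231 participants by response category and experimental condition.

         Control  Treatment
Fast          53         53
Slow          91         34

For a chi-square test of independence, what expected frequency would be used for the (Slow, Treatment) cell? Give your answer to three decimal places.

Row total (Slow) = 125; column total (Treatment) = 87; grand total N = 231.
Expected count = (row total × column total) / N = 125 × 87 / 231 = 47.078.

47.078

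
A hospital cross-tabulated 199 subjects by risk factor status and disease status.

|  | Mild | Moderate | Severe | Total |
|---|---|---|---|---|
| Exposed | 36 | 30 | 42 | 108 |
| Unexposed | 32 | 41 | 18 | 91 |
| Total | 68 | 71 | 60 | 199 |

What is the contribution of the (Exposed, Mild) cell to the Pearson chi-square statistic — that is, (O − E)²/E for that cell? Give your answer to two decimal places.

Row total (Exposed) = 108; column total (Mild) = 68; N = 199.
Expected count E = 108 × 68 / 199 = 36.9045.
Contribution = (O − E)²/E = (36 − 36.9045)² / 36.9045 = 0.02.

0.02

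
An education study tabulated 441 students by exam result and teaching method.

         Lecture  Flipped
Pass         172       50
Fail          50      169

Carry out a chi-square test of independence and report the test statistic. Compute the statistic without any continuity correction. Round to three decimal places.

Row totals: 222, 219. Column totals: 222, 219. Grand total N = 441.
Expected counts (row total × column total / N):
  Pass, Lecture: 222×222/441 = 111.7551
  Pass, Flipped: 222×219/441 = 110.2449
  Fail, Lecture: 219×222/441 = 110.2449
  Fail, Flipped: 219×219/441 = 108.7551
Contributions (O − E)²/E:
  (172 − 111.7551)²/111.7551 = 32.4768
  (50 − 110.2449)²/110.2449 = 32.9217
  (50 − 110.2449)²/110.2449 = 32.9217
  (169 − 108.7551)²/108.7551 = 33.3727
χ² = 32.4768 + 32.9217 + 32.9217 + 33.3727 = 131.693

131.693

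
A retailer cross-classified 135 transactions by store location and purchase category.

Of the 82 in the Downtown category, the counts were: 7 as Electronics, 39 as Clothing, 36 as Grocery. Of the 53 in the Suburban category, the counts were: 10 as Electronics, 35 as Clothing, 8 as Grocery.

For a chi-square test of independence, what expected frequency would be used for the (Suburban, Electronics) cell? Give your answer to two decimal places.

Row total (Suburban) = 53; column total (Electronics) = 17; grand total N = 135.
Expected count = (row total × column total) / N = 53 × 17 / 135 = 6.67.

6.67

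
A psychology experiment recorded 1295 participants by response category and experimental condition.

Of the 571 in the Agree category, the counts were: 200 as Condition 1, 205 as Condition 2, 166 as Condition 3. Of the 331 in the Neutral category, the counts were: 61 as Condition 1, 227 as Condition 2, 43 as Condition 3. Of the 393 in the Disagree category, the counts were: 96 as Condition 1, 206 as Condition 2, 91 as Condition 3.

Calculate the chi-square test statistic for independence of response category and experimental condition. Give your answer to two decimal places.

92.90

Row totals: 571, 331, 393. Column totals: 357, 638, 300. Grand total N = 1295.
Expected counts (row total × column total / N):
  Agree, Condition 1: 571×357/1295 = 157.411
  Agree, Condition 2: 571×638/1295 = 281.311
  Agree, Condition 3: 571×300/1295 = 132.278
  Neutral, Condition 1: 331×357/1295 = 91.249
  Neutral, Condition 2: 331×638/1295 = 163.072
  Neutral, Condition 3: 331×300/1295 = 76.680
  Disagree, Condition 1: 393×357/1295 = 108.341
  Disagree, Condition 2: 393×638/1295 = 193.617
  Disagree, Condition 3: 393×300/1295 = 91.042
Contributions (O − E)²/E:
  (200 − 157.411)²/157.411 = 11.5228
  (205 − 281.311)²/281.311 = 20.7008
  (166 − 132.278)²/132.278 = 8.5968
  (61 − 91.249)²/91.249 = 10.0275
  (227 − 163.072)²/163.072 = 25.0613
  (43 − 76.680)²/76.680 = 14.7932
  (96 − 108.341)²/108.341 = 1.4057
  (206 − 193.617)²/193.617 = 0.7920
  (91 − 91.042)²/91.042 = 0.0000
χ² = 11.5228 + 20.7008 + 8.5968 + 10.0275 + 25.0613 + 14.7932 + 1.4057 + 0.7920 + 0.0000 = 92.90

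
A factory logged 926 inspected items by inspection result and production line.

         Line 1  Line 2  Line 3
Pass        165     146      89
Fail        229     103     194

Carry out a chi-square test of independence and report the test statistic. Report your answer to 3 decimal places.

Row totals: 400, 526. Column totals: 394, 249, 283. Grand total N = 926.
Expected counts (row total × column total / N):
  Pass, Line 1: 400×394/926 = 170.1944
  Pass, Line 2: 400×249/926 = 107.5594
  Pass, Line 3: 400×283/926 = 122.2462
  Fail, Line 1: 526×394/926 = 223.8056
  Fail, Line 2: 526×249/926 = 141.4406
  Fail, Line 3: 526×283/926 = 160.7538
Contributions (O − E)²/E:
  (165 − 170.1944)²/170.1944 = 0.1585
  (146 − 107.5594)²/107.5594 = 13.7383
  (89 − 122.2462)²/122.2462 = 9.0417
  (229 − 223.8056)²/223.8056 = 0.1206
  (103 − 141.4406)²/141.4406 = 10.4474
  (194 − 160.7538)²/160.7538 = 6.8758
χ² = 0.1585 + 13.7383 + 9.0417 + 0.1206 + 10.4474 + 6.8758 = 40.382

40.382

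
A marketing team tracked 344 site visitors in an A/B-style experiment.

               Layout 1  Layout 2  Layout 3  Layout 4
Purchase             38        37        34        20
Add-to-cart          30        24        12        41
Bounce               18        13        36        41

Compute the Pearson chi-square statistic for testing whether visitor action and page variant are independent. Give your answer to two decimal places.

37.57

Row totals: 129, 107, 108. Column totals: 86, 74, 82, 102. Grand total N = 344.
Expected counts (row total × column total / N):
  Purchase, Layout 1: 129×86/344 = 32.250
  Purchase, Layout 2: 129×74/344 = 27.750
  Purchase, Layout 3: 129×82/344 = 30.750
  Purchase, Layout 4: 129×102/344 = 38.250
  Add-to-cart, Layout 1: 107×86/344 = 26.750
  Add-to-cart, Layout 2: 107×74/344 = 23.017
  Add-to-cart, Layout 3: 107×82/344 = 25.506
  Add-to-cart, Layout 4: 107×102/344 = 31.727
  Bounce, Layout 1: 108×86/344 = 27.000
  Bounce, Layout 2: 108×74/344 = 23.233
  Bounce, Layout 3: 108×82/344 = 25.744
  Bounce, Layout 4: 108×102/344 = 32.023
Contributions (O − E)²/E:
  (38 − 32.250)²/32.250 = 1.0252
  (37 − 27.750)²/27.750 = 3.0833
  (34 − 30.750)²/30.750 = 0.3435
  (20 − 38.250)²/38.250 = 8.7075
  (30 − 26.750)²/26.750 = 0.3949
  (24 − 23.017)²/23.017 = 0.0420
  (12 − 25.506)²/25.506 = 7.1517
  (41 − 31.727)²/31.727 = 2.7103
  (18 − 27.000)²/27.000 = 3.0000
  (13 − 23.233)²/23.233 = 4.5071
  (36 − 25.744)²/25.744 = 4.0858
  (41 − 32.023)²/32.023 = 2.5165
χ² = 1.0252 + 3.0833 + 0.3435 + 8.7075 + 0.3949 + 0.0420 + 7.1517 + 2.7103 + 3.0000 + 4.5071 + 4.0858 + 2.5165 = 37.57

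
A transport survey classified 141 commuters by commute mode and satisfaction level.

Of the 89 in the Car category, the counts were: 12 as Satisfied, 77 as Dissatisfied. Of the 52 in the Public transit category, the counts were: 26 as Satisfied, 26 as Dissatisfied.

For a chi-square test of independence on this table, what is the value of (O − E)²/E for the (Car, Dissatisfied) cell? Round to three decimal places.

2.210

Row total (Car) = 89; column total (Dissatisfied) = 103; N = 141.
Expected count E = 89 × 103 / 141 = 65.0142.
Contribution = (O − E)²/E = (77 − 65.0142)² / 65.0142 = 2.210.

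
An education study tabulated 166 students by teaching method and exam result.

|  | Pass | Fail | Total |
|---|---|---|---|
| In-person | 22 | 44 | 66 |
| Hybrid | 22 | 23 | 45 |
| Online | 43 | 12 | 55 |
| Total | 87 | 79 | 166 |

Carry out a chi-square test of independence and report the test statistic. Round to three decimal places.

Grand total N = 166.
Expected counts (row total × column total / N):
  In-person, Pass: 66×87/166 = 34.5904
  In-person, Fail: 66×79/166 = 31.4096
  Hybrid, Pass: 45×87/166 = 23.5843
  Hybrid, Fail: 45×79/166 = 21.4157
  Online, Pass: 55×87/166 = 28.8253
  Online, Fail: 55×79/166 = 26.1747
Contributions (O − E)²/E:
  (22 − 34.5904)²/34.5904 = 4.5827
  (44 − 31.4096)²/31.4096 = 5.0468
  (22 − 23.5843)²/23.5843 = 0.1064
  (23 − 21.4157)²/21.4157 = 0.1172
  (43 − 28.8253)²/28.8253 = 6.9703
  (12 − 26.1747)²/26.1747 = 7.6762
χ² = 4.5827 + 5.0468 + 0.1064 + 0.1172 + 6.9703 + 7.6762 = 24.500

24.500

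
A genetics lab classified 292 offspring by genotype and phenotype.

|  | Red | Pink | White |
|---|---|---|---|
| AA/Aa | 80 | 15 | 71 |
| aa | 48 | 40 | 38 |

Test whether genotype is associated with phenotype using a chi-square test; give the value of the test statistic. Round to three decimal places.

Row totals: 166, 126. Column totals: 128, 55, 109. Grand total N = 292.
Expected counts (row total × column total / N):
  AA/Aa, Red: 166×128/292 = 72.7671
  AA/Aa, Pink: 166×55/292 = 31.2671
  AA/Aa, White: 166×109/292 = 61.9658
  aa, Red: 126×128/292 = 55.2329
  aa, Pink: 126×55/292 = 23.7329
  aa, White: 126×109/292 = 47.0342
Contributions (O − E)²/E:
  (80 − 72.7671)²/72.7671 = 0.7189
  (15 − 31.2671)²/31.2671 = 8.4632
  (71 − 61.9658)²/61.9658 = 1.3171
  (48 − 55.2329)²/55.2329 = 0.9472
  (40 − 23.7329)²/23.7329 = 11.1499
  (38 − 47.0342)²/47.0342 = 1.7353
χ² = 0.7189 + 8.4632 + 1.3171 + 0.9472 + 11.1499 + 1.7353 = 24.332

24.332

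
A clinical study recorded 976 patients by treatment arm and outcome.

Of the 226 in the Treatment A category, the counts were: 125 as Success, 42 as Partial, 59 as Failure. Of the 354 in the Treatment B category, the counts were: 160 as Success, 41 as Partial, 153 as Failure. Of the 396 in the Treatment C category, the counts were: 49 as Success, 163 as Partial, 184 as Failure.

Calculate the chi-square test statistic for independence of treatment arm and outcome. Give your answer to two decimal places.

182.72

Row totals: 226, 354, 396. Column totals: 334, 246, 396. Grand total N = 976.
Expected counts (row total × column total / N):
  Treatment A, Success: 226×334/976 = 77.340
  Treatment A, Partial: 226×246/976 = 56.963
  Treatment A, Failure: 226×396/976 = 91.697
  Treatment B, Success: 354×334/976 = 121.143
  Treatment B, Partial: 354×246/976 = 89.225
  Treatment B, Failure: 354×396/976 = 143.631
  Treatment C, Success: 396×334/976 = 135.516
  Treatment C, Partial: 396×246/976 = 99.811
  Treatment C, Failure: 396×396/976 = 160.672
Contributions (O − E)²/E:
  (125 − 77.340)²/77.340 = 29.3700
  (42 − 56.963)²/56.963 = 3.9305
  (59 − 91.697)²/91.697 = 11.6590
  (160 − 121.143)²/121.143 = 12.4635
  (41 − 89.225)²/89.225 = 26.0650
  (153 − 143.631)²/143.631 = 0.6111
  (49 − 135.516)²/135.516 = 55.2335
  (163 − 99.811)²/99.811 = 40.0041
  (184 − 160.672)²/160.672 = 3.3870
χ² = 29.3700 + 3.9305 + 11.6590 + 12.4635 + 26.0650 + 0.6111 + 55.2335 + 40.0041 + 3.3870 = 182.72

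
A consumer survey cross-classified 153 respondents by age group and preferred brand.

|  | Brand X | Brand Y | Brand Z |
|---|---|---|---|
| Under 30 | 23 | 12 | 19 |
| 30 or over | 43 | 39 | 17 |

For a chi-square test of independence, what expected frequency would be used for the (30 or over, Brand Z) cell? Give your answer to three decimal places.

Row total (30 or over) = 99; column total (Brand Z) = 36; grand total N = 153.
Expected count = (row total × column total) / N = 99 × 36 / 153 = 23.294.

23.294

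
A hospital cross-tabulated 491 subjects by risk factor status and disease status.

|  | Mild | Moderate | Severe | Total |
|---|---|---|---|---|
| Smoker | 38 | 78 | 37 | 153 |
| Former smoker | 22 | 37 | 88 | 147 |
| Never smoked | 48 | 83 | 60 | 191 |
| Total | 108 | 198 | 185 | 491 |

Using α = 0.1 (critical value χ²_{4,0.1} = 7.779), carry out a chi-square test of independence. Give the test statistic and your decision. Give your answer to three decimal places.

Grand total N = 491.
Expected counts (row total × column total / N):
  Smoker, Mild: 153×108/491 = 33.6538
  Smoker, Moderate: 153×198/491 = 61.6986
  Smoker, Severe: 153×185/491 = 57.6477
  Former smoker, Mild: 147×108/491 = 32.3340
  Former smoker, Moderate: 147×198/491 = 59.2790
  Former smoker, Severe: 147×185/491 = 55.3870
  Never smoked, Mild: 191×108/491 = 42.0122
  Never smoked, Moderate: 191×198/491 = 77.0224
  Never smoked, Severe: 191×185/491 = 71.9654
Contributions (O − E)²/E:
  (38 − 33.6538)²/33.6538 = 0.5613
  (78 − 61.6986)²/61.6986 = 4.3070
  (37 − 57.6477)²/57.6477 = 7.3954
  (22 − 32.3340)²/32.3340 = 3.3028
  (37 − 59.2790)²/59.2790 = 8.3732
  (88 − 55.3870)²/55.3870 = 19.2032
  (48 − 42.0122)²/42.0122 = 0.8534
  (83 − 77.0224)²/77.0224 = 0.4639
  (60 − 71.9654)²/71.9654 = 1.9894
χ² = 0.5613 + 4.3070 + 7.3954 + 3.3028 + 8.3732 + 19.2032 + 0.8534 + 0.4639 + 1.9894 = 46.450
df = (3−1)(3−1) = 4. Since 46.450 > 7.779, reject the null hypothesis of independence at α = 0.1.

46.450; reject H₀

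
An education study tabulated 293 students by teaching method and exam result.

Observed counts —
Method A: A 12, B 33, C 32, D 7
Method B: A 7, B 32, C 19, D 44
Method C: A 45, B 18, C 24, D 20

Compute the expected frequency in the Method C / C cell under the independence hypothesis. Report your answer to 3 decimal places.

27.389

Row total (Method C) = 107; column total (C) = 75; grand total N = 293.
Expected count = (row total × column total) / N = 107 × 75 / 293 = 27.389.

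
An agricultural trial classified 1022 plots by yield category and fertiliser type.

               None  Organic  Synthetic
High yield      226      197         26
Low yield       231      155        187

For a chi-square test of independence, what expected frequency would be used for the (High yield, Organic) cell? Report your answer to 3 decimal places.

Row total (High yield) = 449; column total (Organic) = 352; grand total N = 1022.
Expected count = (row total × column total) / N = 449 × 352 / 1022 = 154.646.

154.646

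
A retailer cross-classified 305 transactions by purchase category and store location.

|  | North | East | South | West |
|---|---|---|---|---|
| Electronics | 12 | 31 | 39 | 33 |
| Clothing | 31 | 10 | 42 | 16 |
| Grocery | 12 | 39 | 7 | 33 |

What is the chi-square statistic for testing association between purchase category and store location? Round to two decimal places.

Row totals: 115, 99, 91. Column totals: 55, 80, 88, 82. Grand total N = 305.
Expected counts (row total × column total / N):
  Electronics, North: 115×55/305 = 20.738
  Electronics, East: 115×80/305 = 30.164
  Electronics, South: 115×88/305 = 33.180
  Electronics, West: 115×82/305 = 30.918
  Clothing, North: 99×55/305 = 17.852
  Clothing, East: 99×80/305 = 25.967
  Clothing, South: 99×88/305 = 28.564
  Clothing, West: 99×82/305 = 26.616
  Grocery, North: 91×55/305 = 16.410
  Grocery, East: 91×80/305 = 23.869
  Grocery, South: 91×88/305 = 26.256
  Grocery, West: 91×82/305 = 24.466
Contributions (O − E)²/E:
  (12 − 20.738)²/20.738 = 3.6818
  (31 − 30.164)²/30.164 = 0.0232
  (39 − 33.180)²/33.180 = 1.0209
  (33 − 30.918)²/30.918 = 0.1402
  (31 − 17.852)²/17.852 = 9.6835
  (10 − 25.967)²/25.967 = 9.8180
  (42 − 28.564)²/28.564 = 6.3201
  (16 − 26.616)²/26.616 = 4.2343
  (12 − 16.410)²/16.410 = 1.1851
  (39 − 23.869)²/23.869 = 9.5918
  (7 − 26.256)²/26.256 = 14.1222
  (33 − 24.466)²/24.466 = 2.9767
χ² = 3.6818 + 0.0232 + 1.0209 + 0.1402 + 9.6835 + 9.8180 + 6.3201 + 4.2343 + 1.1851 + 9.5918 + 14.1222 + 2.9767 = 62.80

62.80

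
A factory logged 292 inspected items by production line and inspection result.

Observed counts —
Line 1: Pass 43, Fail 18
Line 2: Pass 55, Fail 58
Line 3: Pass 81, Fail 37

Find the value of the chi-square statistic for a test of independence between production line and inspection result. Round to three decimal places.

Row totals: 61, 113, 118. Column totals: 179, 113. Grand total N = 292.
Expected counts (row total × column total / N):
  Line 1, Pass: 61×179/292 = 37.3938
  Line 1, Fail: 61×113/292 = 23.6062
  Line 2, Pass: 113×179/292 = 69.2705
  Line 2, Fail: 113×113/292 = 43.7295
  Line 3, Pass: 118×179/292 = 72.3356
  Line 3, Fail: 118×113/292 = 45.6644
Contributions (O − E)²/E:
  (43 − 37.3938)²/37.3938 = 0.8405
  (18 − 23.6062)²/23.6062 = 1.3314
  (55 − 69.2705)²/69.2705 = 2.9399
  (58 − 43.7295)²/43.7295 = 4.6570
  (81 − 72.3356)²/72.3356 = 1.0378
  (37 − 45.6644)²/45.6644 = 1.6440
χ² = 0.8405 + 1.3314 + 2.9399 + 4.6570 + 1.0378 + 1.6440 = 12.451

12.451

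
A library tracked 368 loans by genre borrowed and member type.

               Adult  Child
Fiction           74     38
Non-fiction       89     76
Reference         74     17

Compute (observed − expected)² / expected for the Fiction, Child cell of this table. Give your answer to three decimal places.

0.088

Row total (Fiction) = 112; column total (Child) = 131; N = 368.
Expected count E = 112 × 131 / 368 = 39.8696.
Contribution = (O − E)²/E = (38 − 39.8696)² / 39.8696 = 0.088.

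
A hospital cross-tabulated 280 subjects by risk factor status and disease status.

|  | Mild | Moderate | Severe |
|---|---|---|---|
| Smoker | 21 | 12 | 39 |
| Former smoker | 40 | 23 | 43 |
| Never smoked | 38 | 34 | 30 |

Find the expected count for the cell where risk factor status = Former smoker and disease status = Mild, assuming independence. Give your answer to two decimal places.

37.48

Row total (Former smoker) = 106; column total (Mild) = 99; grand total N = 280.
Expected count = (row total × column total) / N = 106 × 99 / 280 = 37.48.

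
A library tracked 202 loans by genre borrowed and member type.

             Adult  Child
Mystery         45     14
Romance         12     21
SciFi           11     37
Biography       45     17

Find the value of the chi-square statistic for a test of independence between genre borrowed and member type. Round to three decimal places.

Row totals: 59, 33, 48, 62. Column totals: 113, 89. Grand total N = 202.
Expected counts (row total × column total / N):
  Mystery, Adult: 59×113/202 = 33.0050
  Mystery, Child: 59×89/202 = 25.9950
  Romance, Adult: 33×113/202 = 18.4604
  Romance, Child: 33×89/202 = 14.5396
  SciFi, Adult: 48×113/202 = 26.8515
  SciFi, Child: 48×89/202 = 21.1485
  Biography, Adult: 62×113/202 = 34.6832
  Biography, Child: 62×89/202 = 27.3168
Contributions (O − E)²/E:
  (45 − 33.0050)²/33.0050 = 4.3593
  (14 − 25.9950)²/25.9950 = 5.5349
  (12 − 18.4604)²/18.4604 = 2.2609
  (21 − 14.5396)²/14.5396 = 2.8706
  (11 − 26.8515)²/26.8515 = 9.3578
  (37 − 21.1485)²/21.1485 = 11.8812
  (45 − 34.6832)²/34.6832 = 3.0688
  (17 − 27.3168)²/27.3168 = 3.8964
χ² = 4.3593 + 5.5349 + 2.2609 + 2.8706 + 9.3578 + 11.8812 + 3.0688 + 3.8964 = 43.230

43.230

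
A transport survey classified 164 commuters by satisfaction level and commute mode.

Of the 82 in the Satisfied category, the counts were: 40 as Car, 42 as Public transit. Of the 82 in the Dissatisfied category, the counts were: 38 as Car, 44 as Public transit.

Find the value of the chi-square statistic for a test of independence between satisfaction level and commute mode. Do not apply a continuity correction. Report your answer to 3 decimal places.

Row totals: 82, 82. Column totals: 78, 86. Grand total N = 164.
Expected counts (row total × column total / N):
  Satisfied, Car: 82×78/164 = 39.0000
  Satisfied, Public transit: 82×86/164 = 43.0000
  Dissatisfied, Car: 82×78/164 = 39.0000
  Dissatisfied, Public transit: 82×86/164 = 43.0000
Contributions (O − E)²/E:
  (40 − 39.0000)²/39.0000 = 0.0256
  (42 − 43.0000)²/43.0000 = 0.0233
  (38 − 39.0000)²/39.0000 = 0.0256
  (44 − 43.0000)²/43.0000 = 0.0233
χ² = 0.0256 + 0.0233 + 0.0256 + 0.0233 = 0.098

0.098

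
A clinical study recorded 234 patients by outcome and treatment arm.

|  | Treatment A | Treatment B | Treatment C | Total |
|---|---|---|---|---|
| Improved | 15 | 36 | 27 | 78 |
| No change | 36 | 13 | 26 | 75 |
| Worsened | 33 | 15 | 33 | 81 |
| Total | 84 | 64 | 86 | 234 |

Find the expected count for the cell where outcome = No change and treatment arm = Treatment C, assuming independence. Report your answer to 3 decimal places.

Row total (No change) = 75; column total (Treatment C) = 86; grand total N = 234.
Expected count = (row total × column total) / N = 75 × 86 / 234 = 27.564.

27.564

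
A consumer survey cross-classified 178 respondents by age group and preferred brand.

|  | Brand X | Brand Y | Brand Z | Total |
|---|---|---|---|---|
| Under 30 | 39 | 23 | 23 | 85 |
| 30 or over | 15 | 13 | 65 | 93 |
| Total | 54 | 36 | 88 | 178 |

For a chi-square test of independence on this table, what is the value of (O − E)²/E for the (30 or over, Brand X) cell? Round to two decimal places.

Row total (30 or over) = 93; column total (Brand X) = 54; N = 178.
Expected count E = 93 × 54 / 178 = 28.213.
Contribution = (O − E)²/E = (15 − 28.213)² / 28.213 = 6.19.

6.19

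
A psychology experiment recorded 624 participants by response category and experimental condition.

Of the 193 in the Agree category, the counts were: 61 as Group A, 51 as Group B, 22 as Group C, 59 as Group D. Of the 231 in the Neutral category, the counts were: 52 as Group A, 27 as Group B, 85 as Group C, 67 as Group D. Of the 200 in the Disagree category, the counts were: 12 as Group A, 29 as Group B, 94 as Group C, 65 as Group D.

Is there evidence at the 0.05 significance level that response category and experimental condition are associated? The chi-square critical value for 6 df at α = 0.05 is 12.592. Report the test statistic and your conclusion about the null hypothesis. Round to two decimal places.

Row totals: 193, 231, 200. Column totals: 125, 107, 201, 191. Grand total N = 624.
Expected counts (row total × column total / N):
  Agree, Group A: 193×125/624 = 38.662
  Agree, Group B: 193×107/624 = 33.095
  Agree, Group C: 193×201/624 = 62.168
  Agree, Group D: 193×191/624 = 59.075
  Neutral, Group A: 231×125/624 = 46.274
  Neutral, Group B: 231×107/624 = 39.611
  Neutral, Group C: 231×201/624 = 74.409
  Neutral, Group D: 231×191/624 = 70.707
  Disagree, Group A: 200×125/624 = 40.064
  Disagree, Group B: 200×107/624 = 34.295
  Disagree, Group C: 200×201/624 = 64.423
  Disagree, Group D: 200×191/624 = 61.218
Contributions (O − E)²/E:
  (61 − 38.662)²/38.662 = 12.9064
  (51 − 33.095)²/33.095 = 9.6869
  (22 − 62.168)²/62.168 = 25.9534
  (59 − 59.075)²/59.075 = 0.0001
  (52 − 46.274)²/46.274 = 0.7085
  (27 − 39.611)²/39.611 = 4.0150
  (85 − 74.409)²/74.409 = 1.5075
  (67 − 70.707)²/70.707 = 0.1943
  (12 − 40.064)²/40.064 = 19.6582
  (29 − 34.295)²/34.295 = 0.8175
  (94 − 64.423)²/64.423 = 13.5790
  (65 − 61.218)²/61.218 = 0.2336
χ² = 12.9064 + 9.6869 + 25.9534 + 0.0001 + 0.7085 + 4.0150 + 1.5075 + 0.1943 + 19.6582 + 0.8175 + 13.5790 + 0.2336 = 89.26
df = (3−1)(4−1) = 6. Since 89.26 > 12.592, reject the null hypothesis of independence at α = 0.05.

89.26; reject H₀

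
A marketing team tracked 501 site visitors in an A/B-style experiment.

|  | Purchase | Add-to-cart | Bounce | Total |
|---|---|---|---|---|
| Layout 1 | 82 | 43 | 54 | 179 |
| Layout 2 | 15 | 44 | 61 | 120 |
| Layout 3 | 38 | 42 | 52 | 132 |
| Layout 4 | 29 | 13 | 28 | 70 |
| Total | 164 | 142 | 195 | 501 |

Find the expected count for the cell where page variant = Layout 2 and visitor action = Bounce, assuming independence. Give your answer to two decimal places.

46.71

Row total (Layout 2) = 120; column total (Bounce) = 195; grand total N = 501.
Expected count = (row total × column total) / N = 120 × 195 / 501 = 46.71.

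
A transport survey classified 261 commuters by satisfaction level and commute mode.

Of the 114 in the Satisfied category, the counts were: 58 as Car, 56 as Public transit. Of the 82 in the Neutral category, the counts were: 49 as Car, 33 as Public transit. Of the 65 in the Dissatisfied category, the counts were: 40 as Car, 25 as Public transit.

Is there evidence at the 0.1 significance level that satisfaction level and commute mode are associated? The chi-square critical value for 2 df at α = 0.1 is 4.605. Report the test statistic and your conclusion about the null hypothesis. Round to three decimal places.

Row totals: 114, 82, 65. Column totals: 147, 114. Grand total N = 261.
Expected counts (row total × column total / N):
  Satisfied, Car: 114×147/261 = 64.2069
  Satisfied, Public transit: 114×114/261 = 49.7931
  Neutral, Car: 82×147/261 = 46.1839
  Neutral, Public transit: 82×114/261 = 35.8161
  Dissatisfied, Car: 65×147/261 = 36.6092
  Dissatisfied, Public transit: 65×114/261 = 28.3908
Contributions (O − E)²/E:
  (58 − 64.2069)²/64.2069 = 0.6000
  (56 − 49.7931)²/49.7931 = 0.7737
  (49 − 46.1839)²/46.1839 = 0.1717
  (33 − 35.8161)²/35.8161 = 0.2214
  (40 − 36.6092)²/36.6092 = 0.3141
  (25 − 28.3908)²/28.3908 = 0.4050
χ² = 0.6000 + 0.7737 + 0.1717 + 0.2214 + 0.3141 + 0.4050 = 2.486
df = (3−1)(2−1) = 2. Since 2.486 < 4.605, fail to reject the null hypothesis of independence at α = 0.1.

2.486; fail to reject H₀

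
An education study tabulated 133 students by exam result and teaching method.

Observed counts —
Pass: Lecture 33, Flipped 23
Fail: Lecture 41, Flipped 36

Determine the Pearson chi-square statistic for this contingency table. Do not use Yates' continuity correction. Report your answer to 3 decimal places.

Row totals: 56, 77. Column totals: 74, 59. Grand total N = 133.
Expected counts (row total × column total / N):
  Pass, Lecture: 56×74/133 = 31.1579
  Pass, Flipped: 56×59/133 = 24.8421
  Fail, Lecture: 77×74/133 = 42.8421
  Fail, Flipped: 77×59/133 = 34.1579
Contributions (O − E)²/E:
  (33 − 31.1579)²/31.1579 = 0.1089
  (23 − 24.8421)²/24.8421 = 0.1366
  (41 − 42.8421)²/42.8421 = 0.0792
  (36 − 34.1579)²/34.1579 = 0.0993
χ² = 0.1089 + 0.1366 + 0.0792 + 0.0993 = 0.424

0.424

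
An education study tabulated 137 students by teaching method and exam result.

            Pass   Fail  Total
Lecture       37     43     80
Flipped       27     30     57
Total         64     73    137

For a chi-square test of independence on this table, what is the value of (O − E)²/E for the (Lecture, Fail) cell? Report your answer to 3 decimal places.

Row total (Lecture) = 80; column total (Fail) = 73; N = 137.
Expected count E = 80 × 73 / 137 = 42.6277.
Contribution = (O − E)²/E = (43 − 42.6277)² / 42.6277 = 0.003.

0.003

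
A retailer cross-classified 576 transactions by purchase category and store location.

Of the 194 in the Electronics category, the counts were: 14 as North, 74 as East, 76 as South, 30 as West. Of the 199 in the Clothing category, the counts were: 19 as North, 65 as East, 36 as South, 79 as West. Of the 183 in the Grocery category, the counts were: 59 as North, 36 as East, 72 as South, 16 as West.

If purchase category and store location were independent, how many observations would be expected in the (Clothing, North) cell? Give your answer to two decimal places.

Row total (Clothing) = 199; column total (North) = 92; grand total N = 576.
Expected count = (row total × column total) / N = 199 × 92 / 576 = 31.78.

31.78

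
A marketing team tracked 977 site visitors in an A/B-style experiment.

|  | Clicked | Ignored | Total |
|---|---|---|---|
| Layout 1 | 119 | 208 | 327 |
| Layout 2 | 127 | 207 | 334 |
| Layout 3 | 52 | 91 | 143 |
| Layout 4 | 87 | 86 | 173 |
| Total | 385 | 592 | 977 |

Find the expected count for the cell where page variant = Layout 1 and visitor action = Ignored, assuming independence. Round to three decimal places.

198.141

Row total (Layout 1) = 327; column total (Ignored) = 592; grand total N = 977.
Expected count = (row total × column total) / N = 327 × 592 / 977 = 198.141.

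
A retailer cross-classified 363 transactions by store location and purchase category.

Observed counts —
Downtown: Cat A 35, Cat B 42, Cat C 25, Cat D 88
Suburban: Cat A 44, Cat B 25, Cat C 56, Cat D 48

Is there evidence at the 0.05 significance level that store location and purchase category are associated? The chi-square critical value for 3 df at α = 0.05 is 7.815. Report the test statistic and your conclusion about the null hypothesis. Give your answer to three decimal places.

Row totals: 190, 173. Column totals: 79, 67, 81, 136. Grand total N = 363.
Expected counts (row total × column total / N):
  Downtown, Cat A: 190×79/363 = 41.34986
  Downtown, Cat B: 190×67/363 = 35.06887
  Downtown, Cat C: 190×81/363 = 42.39669
  Downtown, Cat D: 190×136/363 = 71.18457
  Suburban, Cat A: 173×79/363 = 37.65014
  Suburban, Cat B: 173×67/363 = 31.93113
  Suburban, Cat C: 173×81/363 = 38.60331
  Suburban, Cat D: 173×136/363 = 64.81543
Contributions (O − E)²/E:
  (35 − 41.34986)²/41.34986 = 0.9751
  (42 − 35.06887)²/35.06887 = 1.3699
  (25 − 42.39669)²/42.39669 = 7.1384
  (88 − 71.18457)²/71.18457 = 3.9722
  (44 − 37.65014)²/37.65014 = 1.0709
  (25 − 31.93113)²/31.93113 = 1.5045
  (56 − 38.60331)²/38.60331 = 7.8399
  (48 − 64.81543)²/64.81543 = 4.3625
χ² = 0.9751 + 1.3699 + 7.1384 + 3.9722 + 1.0709 + 1.5045 + 7.8399 + 4.3625 = 28.233
df = (2−1)(4−1) = 3. Since 28.233 > 7.815, reject the null hypothesis of independence at α = 0.05.

28.233; reject H₀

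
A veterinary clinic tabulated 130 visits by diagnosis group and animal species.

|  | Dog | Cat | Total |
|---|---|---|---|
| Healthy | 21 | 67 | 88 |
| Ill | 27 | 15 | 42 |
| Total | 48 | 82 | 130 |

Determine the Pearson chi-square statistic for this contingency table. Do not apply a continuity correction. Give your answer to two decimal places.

19.95

Grand total N = 130.
Expected counts (row total × column total / N):
  Healthy, Dog: 88×48/130 = 32.4923
  Healthy, Cat: 88×82/130 = 55.5077
  Ill, Dog: 42×48/130 = 15.5077
  Ill, Cat: 42×82/130 = 26.4923
Contributions (O − E)²/E:
  (21 − 32.4923)²/32.4923 = 4.0647
  (67 − 55.5077)²/55.5077 = 2.3794
  (27 − 15.5077)²/15.5077 = 8.5166
  (15 − 26.4923)²/26.4923 = 4.9853
χ² = 4.0647 + 2.3794 + 8.5166 + 4.9853 = 19.95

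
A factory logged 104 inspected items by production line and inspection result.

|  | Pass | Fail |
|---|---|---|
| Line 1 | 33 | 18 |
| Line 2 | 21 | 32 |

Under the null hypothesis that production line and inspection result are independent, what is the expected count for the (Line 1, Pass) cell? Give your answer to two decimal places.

26.48

Row total (Line 1) = 51; column total (Pass) = 54; grand total N = 104.
Expected count = (row total × column total) / N = 51 × 54 / 104 = 26.48.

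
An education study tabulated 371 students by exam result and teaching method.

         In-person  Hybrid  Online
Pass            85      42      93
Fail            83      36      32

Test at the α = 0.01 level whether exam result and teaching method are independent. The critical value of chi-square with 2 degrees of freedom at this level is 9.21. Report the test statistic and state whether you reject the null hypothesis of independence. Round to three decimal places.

18.045; reject H₀

Row totals: 220, 151. Column totals: 168, 78, 125. Grand total N = 371.
Expected counts (row total × column total / N):
  Pass, In-person: 220×168/371 = 99.6226
  Pass, Hybrid: 220×78/371 = 46.2534
  Pass, Online: 220×125/371 = 74.1240
  Fail, In-person: 151×168/371 = 68.3774
  Fail, Hybrid: 151×78/371 = 31.7466
  Fail, Online: 151×125/371 = 50.8760
Contributions (O − E)²/E:
  (85 − 99.6226)²/99.6226 = 2.1463
  (42 − 46.2534)²/46.2534 = 0.3911
  (93 − 74.1240)²/74.1240 = 4.8069
  (83 − 68.3774)²/68.3774 = 3.1271
  (36 − 31.7466)²/31.7466 = 0.5699
  (32 − 50.8760)²/50.8760 = 7.0034
χ² = 2.1463 + 0.3911 + 4.8069 + 3.1271 + 0.5699 + 7.0034 = 18.045
df = (2−1)(3−1) = 2. Since 18.045 > 9.21, reject the null hypothesis of independence at α = 0.01.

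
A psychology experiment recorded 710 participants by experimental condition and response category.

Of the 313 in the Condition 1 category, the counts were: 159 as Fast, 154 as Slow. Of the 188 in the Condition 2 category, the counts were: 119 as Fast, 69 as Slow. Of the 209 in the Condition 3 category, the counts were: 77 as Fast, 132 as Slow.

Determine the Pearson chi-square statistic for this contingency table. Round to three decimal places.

27.851

Row totals: 313, 188, 209. Column totals: 355, 355. Grand total N = 710.
Expected counts (row total × column total / N):
  Condition 1, Fast: 313×355/710 = 156.5000
  Condition 1, Slow: 313×355/710 = 156.5000
  Condition 2, Fast: 188×355/710 = 94.0000
  Condition 2, Slow: 188×355/710 = 94.0000
  Condition 3, Fast: 209×355/710 = 104.5000
  Condition 3, Slow: 209×355/710 = 104.5000
Contributions (O − E)²/E:
  (159 − 156.5000)²/156.5000 = 0.0399
  (154 − 156.5000)²/156.5000 = 0.0399
  (119 − 94.0000)²/94.0000 = 6.6489
  (69 − 94.0000)²/94.0000 = 6.6489
  (77 − 104.5000)²/104.5000 = 7.2368
  (132 − 104.5000)²/104.5000 = 7.2368
χ² = 0.0399 + 0.0399 + 6.6489 + 6.6489 + 7.2368 + 7.2368 = 27.851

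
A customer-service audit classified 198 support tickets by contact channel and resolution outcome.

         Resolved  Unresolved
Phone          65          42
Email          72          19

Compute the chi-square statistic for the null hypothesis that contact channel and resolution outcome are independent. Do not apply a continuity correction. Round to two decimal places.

Row totals: 107, 91. Column totals: 137, 61. Grand total N = 198.
Expected counts (row total × column total / N):
  Phone, Resolved: 107×137/198 = 74.035
  Phone, Unresolved: 107×61/198 = 32.965
  Email, Resolved: 91×137/198 = 62.965
  Email, Unresolved: 91×61/198 = 28.035
Contributions (O − E)²/E:
  (65 − 74.035)²/74.035 = 1.1026
  (42 − 32.965)²/32.965 = 2.4763
  (72 − 62.965)²/62.965 = 1.2965
  (19 − 28.035)²/28.035 = 2.9118
χ² = 1.1026 + 2.4763 + 1.2965 + 2.9118 = 7.79

7.79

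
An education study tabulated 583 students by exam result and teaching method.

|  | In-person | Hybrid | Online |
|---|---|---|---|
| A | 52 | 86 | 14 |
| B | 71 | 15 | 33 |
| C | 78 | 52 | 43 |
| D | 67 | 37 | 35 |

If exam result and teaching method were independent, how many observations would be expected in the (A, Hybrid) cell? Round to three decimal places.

Row total (A) = 152; column total (Hybrid) = 190; grand total N = 583.
Expected count = (row total × column total) / N = 152 × 190 / 583 = 49.537.

49.537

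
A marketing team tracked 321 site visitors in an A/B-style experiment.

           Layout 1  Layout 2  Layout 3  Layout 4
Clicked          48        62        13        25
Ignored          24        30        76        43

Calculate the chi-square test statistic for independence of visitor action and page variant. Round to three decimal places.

Row totals: 148, 173. Column totals: 72, 92, 89, 68. Grand total N = 321.
Expected counts (row total × column total / N):
  Clicked, Layout 1: 148×72/321 = 33.1963
  Clicked, Layout 2: 148×92/321 = 42.4174
  Clicked, Layout 3: 148×89/321 = 41.0343
  Clicked, Layout 4: 148×68/321 = 31.3520
  Ignored, Layout 1: 173×72/321 = 38.8037
  Ignored, Layout 2: 173×92/321 = 49.5826
  Ignored, Layout 3: 173×89/321 = 47.9657
  Ignored, Layout 4: 173×68/321 = 36.6480
Contributions (O − E)²/E:
  (48 − 33.1963)²/33.1963 = 6.6016
  (62 − 42.4174)²/42.4174 = 9.0406
  (13 − 41.0343)²/41.0343 = 19.1528
  (25 − 31.3520)²/31.3520 = 1.2869
  (24 − 38.8037)²/38.8037 = 5.6476
  (30 − 49.5826)²/49.5826 = 7.7341
  (76 − 47.9657)²/47.9657 = 16.3851
  (43 − 36.6480)²/36.6480 = 1.1010
χ² = 6.6016 + 9.0406 + 19.1528 + 1.2869 + 5.6476 + 7.7341 + 16.3851 + 1.1010 = 66.950

66.950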